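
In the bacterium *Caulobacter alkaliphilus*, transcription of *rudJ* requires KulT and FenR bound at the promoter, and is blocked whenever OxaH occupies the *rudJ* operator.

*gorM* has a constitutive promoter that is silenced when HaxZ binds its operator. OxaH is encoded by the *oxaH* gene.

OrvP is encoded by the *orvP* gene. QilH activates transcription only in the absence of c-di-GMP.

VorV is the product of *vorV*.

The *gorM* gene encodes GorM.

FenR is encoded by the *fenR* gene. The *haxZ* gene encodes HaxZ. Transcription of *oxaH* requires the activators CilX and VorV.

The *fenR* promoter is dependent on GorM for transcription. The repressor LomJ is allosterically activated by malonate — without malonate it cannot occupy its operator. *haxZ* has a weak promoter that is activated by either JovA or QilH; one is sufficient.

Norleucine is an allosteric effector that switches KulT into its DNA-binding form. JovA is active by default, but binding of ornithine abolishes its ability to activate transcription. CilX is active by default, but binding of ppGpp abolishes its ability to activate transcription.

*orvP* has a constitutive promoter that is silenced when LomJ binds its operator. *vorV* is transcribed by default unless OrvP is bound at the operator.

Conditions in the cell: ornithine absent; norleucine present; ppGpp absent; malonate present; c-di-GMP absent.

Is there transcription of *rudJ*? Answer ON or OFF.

Norleucine is present, so KulT is active.
Ornithine is absent, so JovA is active.
c-di-GMP is absent, so QilH is active.
Activator JovA is present, so *haxZ* is transcribed.
So HaxZ is produced and active.
With repressor HaxZ bound, *gorM* is not transcribed.
So GorM is not produced.
Required activator GorM is absent, so *fenR* is not transcribed.
So FenR is not produced.
ppGpp is absent, so CilX is active.
Malonate is present, so LomJ is active.
With repressor LomJ bound, *orvP* is not transcribed.
So OrvP is not produced.
With no repressor bound, *vorV* is transcribed.
So VorV is produced and active.
No repressor is bound and CilX and VorV are active, so *oxaH* is transcribed.
So OxaH is produced and active.
With repressor OxaH bound, *rudJ* is not transcribed.

OFF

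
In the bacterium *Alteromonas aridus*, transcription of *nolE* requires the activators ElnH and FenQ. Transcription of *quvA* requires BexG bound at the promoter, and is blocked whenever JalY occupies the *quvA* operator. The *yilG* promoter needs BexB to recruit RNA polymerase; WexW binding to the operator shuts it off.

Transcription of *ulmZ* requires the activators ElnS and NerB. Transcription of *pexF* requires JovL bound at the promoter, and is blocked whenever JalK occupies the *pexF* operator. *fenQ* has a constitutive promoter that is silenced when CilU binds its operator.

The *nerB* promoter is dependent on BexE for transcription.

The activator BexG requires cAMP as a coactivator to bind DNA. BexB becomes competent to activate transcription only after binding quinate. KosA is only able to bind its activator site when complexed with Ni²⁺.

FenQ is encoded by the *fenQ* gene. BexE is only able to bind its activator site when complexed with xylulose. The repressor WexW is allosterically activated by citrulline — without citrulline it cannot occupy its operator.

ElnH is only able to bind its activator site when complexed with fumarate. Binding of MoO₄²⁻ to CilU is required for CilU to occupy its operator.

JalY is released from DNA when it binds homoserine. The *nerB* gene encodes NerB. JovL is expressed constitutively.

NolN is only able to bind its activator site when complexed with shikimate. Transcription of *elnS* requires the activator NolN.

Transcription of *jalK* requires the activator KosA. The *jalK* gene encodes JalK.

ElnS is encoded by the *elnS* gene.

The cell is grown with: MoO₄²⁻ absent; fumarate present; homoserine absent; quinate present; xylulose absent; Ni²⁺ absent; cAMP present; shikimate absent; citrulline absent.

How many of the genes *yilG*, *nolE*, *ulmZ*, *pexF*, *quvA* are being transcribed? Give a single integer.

3

Quinate is present, so BexB is active.
Citrulline is absent, so WexW is inactive.
No repressor is bound and BexB is active, so *yilG* is transcribed.
→ *yilG* is ON.
Fumarate is present, so ElnH is active.
MoO₄²⁻ is absent, so CilU is inactive.
With no repressor bound, *fenQ* is transcribed.
So FenQ is produced and active.
No repressor is bound and ElnH and FenQ are active, so *nolE* is transcribed.
→ *nolE* is ON.
Shikimate is absent, so NolN is inactive.
Required activator NolN is absent, so *elnS* is not transcribed.
So ElnS is not produced.
Xylulose is absent, so BexE is inactive.
Required activator BexE is absent, so *nerB* is not transcribed.
So NerB is not produced.
Required activator ElnS is absent, so *ulmZ* is not transcribed.
→ *ulmZ* is OFF.
JovL is produced constitutively and is active.
Ni²⁺ is absent, so KosA is inactive.
Required activator KosA is absent, so *jalK* is not transcribed.
So JalK is not produced.
No repressor is bound and JovL is active, so *pexF* is transcribed.
→ *pexF* is ON.
cAMP is present, so BexG is active.
Homoserine is absent, so JalY is active.
With repressor JalY bound, *quvA* is not transcribed.
→ *quvA* is OFF.
3 of the 5 genes are transcribed.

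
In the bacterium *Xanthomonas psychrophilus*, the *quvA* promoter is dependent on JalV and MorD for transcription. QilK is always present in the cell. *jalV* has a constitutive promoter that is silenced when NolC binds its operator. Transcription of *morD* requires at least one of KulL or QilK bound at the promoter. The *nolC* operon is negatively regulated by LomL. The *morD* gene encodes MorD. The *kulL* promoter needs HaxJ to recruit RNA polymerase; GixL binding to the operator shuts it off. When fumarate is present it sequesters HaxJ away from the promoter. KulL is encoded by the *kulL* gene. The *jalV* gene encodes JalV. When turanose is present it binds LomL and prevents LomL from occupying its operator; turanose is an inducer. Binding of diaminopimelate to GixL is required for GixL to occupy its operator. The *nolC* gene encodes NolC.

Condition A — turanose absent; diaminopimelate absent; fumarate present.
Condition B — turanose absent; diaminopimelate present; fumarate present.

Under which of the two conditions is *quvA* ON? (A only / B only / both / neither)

both

Condition A:
Turanose is absent, so LomL is active.
With repressor LomL bound, *nolC* is not transcribed.
So NolC is not produced.
With no repressor bound, *jalV* is transcribed.
So JalV is produced and active.
Diaminopimelate is absent, so GixL is inactive.
Fumarate is present, so HaxJ is inactive.
Required activator HaxJ is absent, so *kulL* is not transcribed.
So KulL is not produced.
QilK is produced constitutively and is active.
Activator QilK is present, so *morD* is transcribed.
So MorD is produced and active.
No repressor is bound and JalV and MorD are active, so *quvA* is transcribed.
→ *quvA* is ON in A.
Condition B:
Turanose is absent, so LomL is active.
With repressor LomL bound, *nolC* is not transcribed.
So NolC is not produced.
With no repressor bound, *jalV* is transcribed.
So JalV is produced and active.
Diaminopimelate is present, so GixL is active.
Fumarate is present, so HaxJ is inactive.
With repressor GixL bound, *kulL* is not transcribed.
So KulL is not produced.
QilK is produced constitutively and is active.
Activator QilK is present, so *morD* is transcribed.
So MorD is produced and active.
No repressor is bound and JalV and MorD are active, so *quvA* is transcribed.
→ *quvA* is ON in B.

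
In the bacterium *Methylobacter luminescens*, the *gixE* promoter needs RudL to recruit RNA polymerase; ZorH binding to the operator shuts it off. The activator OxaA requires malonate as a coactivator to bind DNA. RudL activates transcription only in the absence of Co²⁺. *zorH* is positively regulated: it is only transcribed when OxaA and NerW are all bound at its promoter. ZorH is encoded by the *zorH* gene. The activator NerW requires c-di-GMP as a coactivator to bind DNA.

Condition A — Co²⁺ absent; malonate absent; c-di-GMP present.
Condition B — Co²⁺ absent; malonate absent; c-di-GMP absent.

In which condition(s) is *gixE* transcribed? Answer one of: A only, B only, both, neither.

both

Condition A:
Co²⁺ is absent, so RudL is active.
Malonate is absent, so OxaA is inactive.
c-di-GMP is present, so NerW is active.
Required activator OxaA is absent, so *zorH* is not transcribed.
So ZorH is not produced.
No repressor is bound and RudL is active, so *gixE* is transcribed.
→ *gixE* is ON in A.
Condition B:
Co²⁺ is absent, so RudL is active.
Malonate is absent, so OxaA is inactive.
c-di-GMP is absent, so NerW is inactive.
Required activator OxaA is absent, so *zorH* is not transcribed.
So ZorH is not produced.
No repressor is bound and RudL is active, so *gixE* is transcribed.
→ *gixE* is ON in B.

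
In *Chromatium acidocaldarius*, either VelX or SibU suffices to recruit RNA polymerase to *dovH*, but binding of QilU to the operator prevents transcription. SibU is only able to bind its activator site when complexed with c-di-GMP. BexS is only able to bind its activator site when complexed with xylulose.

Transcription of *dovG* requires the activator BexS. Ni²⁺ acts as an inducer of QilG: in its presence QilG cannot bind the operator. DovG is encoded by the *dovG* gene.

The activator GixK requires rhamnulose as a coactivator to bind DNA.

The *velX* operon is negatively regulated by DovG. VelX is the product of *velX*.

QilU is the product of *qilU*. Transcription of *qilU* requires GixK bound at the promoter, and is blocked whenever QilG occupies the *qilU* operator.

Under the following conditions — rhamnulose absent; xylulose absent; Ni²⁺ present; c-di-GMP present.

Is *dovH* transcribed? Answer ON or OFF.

ON

Xylulose is absent, so BexS is inactive.
Required activator BexS is absent, so *dovG* is not transcribed.
So DovG is not produced.
With no repressor bound, *velX* is transcribed.
So VelX is produced and active.
Rhamnulose is absent, so GixK is inactive.
Ni²⁺ is present, so QilG is inactive.
Required activator GixK is absent, so *qilU* is not transcribed.
So QilU is not produced.
c-di-GMP is present, so SibU is active.
Activator VelX is present, so *dovH* is transcribed.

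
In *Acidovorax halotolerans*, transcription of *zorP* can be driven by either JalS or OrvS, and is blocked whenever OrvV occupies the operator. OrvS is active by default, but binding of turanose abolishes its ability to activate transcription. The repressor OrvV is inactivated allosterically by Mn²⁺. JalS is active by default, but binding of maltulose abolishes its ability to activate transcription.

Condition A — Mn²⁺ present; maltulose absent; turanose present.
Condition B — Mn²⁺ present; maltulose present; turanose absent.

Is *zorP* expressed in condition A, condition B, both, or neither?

both

Condition A:
Mn²⁺ is present, so OrvV is inactive.
Maltulose is absent, so JalS is active.
Turanose is present, so OrvS is inactive.
Activator JalS is present, so *zorP* is transcribed.
→ *zorP* is ON in A.
Condition B:
Mn²⁺ is present, so OrvV is inactive.
Maltulose is present, so JalS is inactive.
Turanose is absent, so OrvS is active.
Activator OrvS is present, so *zorP* is transcribed.
→ *zorP* is ON in B.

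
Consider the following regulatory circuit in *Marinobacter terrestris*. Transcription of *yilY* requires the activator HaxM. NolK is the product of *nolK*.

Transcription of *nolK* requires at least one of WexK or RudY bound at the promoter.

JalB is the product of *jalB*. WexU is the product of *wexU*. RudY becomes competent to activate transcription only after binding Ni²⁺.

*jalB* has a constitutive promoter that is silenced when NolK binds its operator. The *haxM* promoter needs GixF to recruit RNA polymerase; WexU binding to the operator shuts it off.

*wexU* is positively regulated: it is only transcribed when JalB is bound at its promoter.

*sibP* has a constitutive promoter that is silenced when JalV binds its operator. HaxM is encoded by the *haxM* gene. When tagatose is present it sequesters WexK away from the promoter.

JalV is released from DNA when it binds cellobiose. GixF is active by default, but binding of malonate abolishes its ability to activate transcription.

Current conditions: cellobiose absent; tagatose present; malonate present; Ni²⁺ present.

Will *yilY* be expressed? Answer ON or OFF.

OFF

Tagatose is present, so WexK is inactive.
Ni²⁺ is present, so RudY is active.
Activator RudY is present, so *nolK* is transcribed.
So NolK is produced and active.
With repressor NolK bound, *jalB* is not transcribed.
So JalB is not produced.
Required activator JalB is absent, so *wexU* is not transcribed.
So WexU is not produced.
Malonate is present, so GixF is inactive.
Required activator GixF is absent, so *haxM* is not transcribed.
So HaxM is not produced.
Required activator HaxM is absent, so *yilY* is not transcribed.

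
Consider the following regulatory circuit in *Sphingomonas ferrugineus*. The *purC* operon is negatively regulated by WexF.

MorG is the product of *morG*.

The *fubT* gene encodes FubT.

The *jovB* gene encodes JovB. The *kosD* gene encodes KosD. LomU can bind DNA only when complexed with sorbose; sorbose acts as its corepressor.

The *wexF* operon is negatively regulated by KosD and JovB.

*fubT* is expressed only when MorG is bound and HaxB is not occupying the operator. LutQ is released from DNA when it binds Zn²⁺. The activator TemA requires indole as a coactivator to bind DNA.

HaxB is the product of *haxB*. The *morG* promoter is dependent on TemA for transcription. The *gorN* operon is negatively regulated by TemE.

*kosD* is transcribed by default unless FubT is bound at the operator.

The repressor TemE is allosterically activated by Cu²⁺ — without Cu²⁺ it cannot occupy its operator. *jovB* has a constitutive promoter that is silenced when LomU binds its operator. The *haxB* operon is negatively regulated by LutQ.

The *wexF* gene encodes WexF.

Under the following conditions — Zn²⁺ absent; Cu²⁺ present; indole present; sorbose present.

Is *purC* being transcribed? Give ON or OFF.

OFF

Indole is present, so TemA is active.
No repressor is bound and TemA is active, so *morG* is transcribed.
So MorG is produced and active.
Zn²⁺ is absent, so LutQ is active.
With repressor LutQ bound, *haxB* is not transcribed.
So HaxB is not produced.
No repressor is bound and MorG is active, so *fubT* is transcribed.
So FubT is produced and active.
With repressor FubT bound, *kosD* is not transcribed.
So KosD is not produced.
Sorbose is present, so LomU is active.
With repressor LomU bound, *jovB* is not transcribed.
So JovB is not produced.
With no repressor bound, *wexF* is transcribed.
So WexF is produced and active.
With repressor WexF bound, *purC* is not transcribed.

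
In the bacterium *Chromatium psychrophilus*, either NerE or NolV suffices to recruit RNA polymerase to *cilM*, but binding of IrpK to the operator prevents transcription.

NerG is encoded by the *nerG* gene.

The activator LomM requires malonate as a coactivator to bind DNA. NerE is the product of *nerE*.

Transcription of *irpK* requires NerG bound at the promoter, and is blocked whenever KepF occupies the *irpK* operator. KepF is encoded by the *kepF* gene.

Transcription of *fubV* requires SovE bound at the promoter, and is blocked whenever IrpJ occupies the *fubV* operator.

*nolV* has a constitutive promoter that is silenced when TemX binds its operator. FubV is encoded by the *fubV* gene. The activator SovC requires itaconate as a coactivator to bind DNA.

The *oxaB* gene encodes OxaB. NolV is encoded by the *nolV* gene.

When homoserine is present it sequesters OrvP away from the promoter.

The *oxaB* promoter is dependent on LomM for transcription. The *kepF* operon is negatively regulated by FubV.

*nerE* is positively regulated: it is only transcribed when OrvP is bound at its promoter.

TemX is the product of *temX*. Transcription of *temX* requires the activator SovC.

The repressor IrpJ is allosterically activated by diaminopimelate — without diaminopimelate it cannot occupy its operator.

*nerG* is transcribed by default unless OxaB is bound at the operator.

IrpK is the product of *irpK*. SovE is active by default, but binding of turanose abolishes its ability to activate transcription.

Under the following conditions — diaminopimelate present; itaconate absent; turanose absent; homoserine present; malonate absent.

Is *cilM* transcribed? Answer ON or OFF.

ON

Malonate is absent, so LomM is inactive.
Required activator LomM is absent, so *oxaB* is not transcribed.
So OxaB is not produced.
With no repressor bound, *nerG* is transcribed.
So NerG is produced and active.
Diaminopimelate is present, so IrpJ is active.
Turanose is absent, so SovE is active.
With repressor IrpJ bound, *fubV* is not transcribed.
So FubV is not produced.
With no repressor bound, *kepF* is transcribed.
So KepF is produced and active.
With repressor KepF bound, *irpK* is not transcribed.
So IrpK is not produced.
Homoserine is present, so OrvP is inactive.
Required activator OrvP is absent, so *nerE* is not transcribed.
So NerE is not produced.
Itaconate is absent, so SovC is inactive.
Required activator SovC is absent, so *temX* is not transcribed.
So TemX is not produced.
With no repressor bound, *nolV* is transcribed.
So NolV is produced and active.
Activator NolV is present, so *cilM* is transcribed.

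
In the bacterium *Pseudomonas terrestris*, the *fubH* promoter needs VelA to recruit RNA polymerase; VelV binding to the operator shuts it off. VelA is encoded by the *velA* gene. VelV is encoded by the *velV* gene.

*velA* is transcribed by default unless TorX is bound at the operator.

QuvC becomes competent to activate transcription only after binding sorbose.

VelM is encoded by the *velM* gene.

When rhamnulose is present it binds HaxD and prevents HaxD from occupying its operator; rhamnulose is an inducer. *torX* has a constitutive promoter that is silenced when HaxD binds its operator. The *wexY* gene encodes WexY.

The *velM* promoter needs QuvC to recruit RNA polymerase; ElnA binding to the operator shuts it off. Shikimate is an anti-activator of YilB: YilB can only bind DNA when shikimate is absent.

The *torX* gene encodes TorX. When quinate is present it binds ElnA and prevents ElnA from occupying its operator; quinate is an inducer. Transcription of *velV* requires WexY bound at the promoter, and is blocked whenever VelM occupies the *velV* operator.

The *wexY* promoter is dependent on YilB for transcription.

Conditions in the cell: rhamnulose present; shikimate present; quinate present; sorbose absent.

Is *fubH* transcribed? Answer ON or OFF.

Rhamnulose is present, so HaxD is inactive.
With no repressor bound, *torX* is transcribed.
So TorX is produced and active.
With repressor TorX bound, *velA* is not transcribed.
So VelA is not produced.
Quinate is present, so ElnA is inactive.
Sorbose is absent, so QuvC is inactive.
Required activator QuvC is absent, so *velM* is not transcribed.
So VelM is not produced.
Shikimate is present, so YilB is inactive.
Required activator YilB is absent, so *wexY* is not transcribed.
So WexY is not produced.
Required activator WexY is absent, so *velV* is not transcribed.
So VelV is not produced.
Required activator VelA is absent, so *fubH* is not transcribed.

OFF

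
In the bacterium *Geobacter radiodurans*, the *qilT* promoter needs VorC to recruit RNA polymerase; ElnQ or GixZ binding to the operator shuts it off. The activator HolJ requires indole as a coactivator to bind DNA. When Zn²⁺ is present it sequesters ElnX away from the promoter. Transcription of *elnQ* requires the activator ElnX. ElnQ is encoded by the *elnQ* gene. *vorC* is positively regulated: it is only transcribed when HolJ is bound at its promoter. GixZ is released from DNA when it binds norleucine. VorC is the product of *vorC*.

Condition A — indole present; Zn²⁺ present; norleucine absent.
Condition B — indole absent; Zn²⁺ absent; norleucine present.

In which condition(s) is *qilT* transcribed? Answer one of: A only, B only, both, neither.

Condition A:
Indole is present, so HolJ is active.
No repressor is bound and HolJ is active, so *vorC* is transcribed.
So VorC is produced and active.
Zn²⁺ is present, so ElnX is inactive.
Required activator ElnX is absent, so *elnQ* is not transcribed.
So ElnQ is not produced.
Norleucine is absent, so GixZ is active.
With repressor GixZ bound, *qilT* is not transcribed.
→ *qilT* is OFF in A.
Condition B:
Indole is absent, so HolJ is inactive.
Required activator HolJ is absent, so *vorC* is not transcribed.
So VorC is not produced.
Zn²⁺ is absent, so ElnX is active.
No repressor is bound and ElnX is active, so *elnQ* is transcribed.
So ElnQ is produced and active.
Norleucine is present, so GixZ is inactive.
With repressor ElnQ bound, *qilT* is not transcribed.
→ *qilT* is OFF in B.

neither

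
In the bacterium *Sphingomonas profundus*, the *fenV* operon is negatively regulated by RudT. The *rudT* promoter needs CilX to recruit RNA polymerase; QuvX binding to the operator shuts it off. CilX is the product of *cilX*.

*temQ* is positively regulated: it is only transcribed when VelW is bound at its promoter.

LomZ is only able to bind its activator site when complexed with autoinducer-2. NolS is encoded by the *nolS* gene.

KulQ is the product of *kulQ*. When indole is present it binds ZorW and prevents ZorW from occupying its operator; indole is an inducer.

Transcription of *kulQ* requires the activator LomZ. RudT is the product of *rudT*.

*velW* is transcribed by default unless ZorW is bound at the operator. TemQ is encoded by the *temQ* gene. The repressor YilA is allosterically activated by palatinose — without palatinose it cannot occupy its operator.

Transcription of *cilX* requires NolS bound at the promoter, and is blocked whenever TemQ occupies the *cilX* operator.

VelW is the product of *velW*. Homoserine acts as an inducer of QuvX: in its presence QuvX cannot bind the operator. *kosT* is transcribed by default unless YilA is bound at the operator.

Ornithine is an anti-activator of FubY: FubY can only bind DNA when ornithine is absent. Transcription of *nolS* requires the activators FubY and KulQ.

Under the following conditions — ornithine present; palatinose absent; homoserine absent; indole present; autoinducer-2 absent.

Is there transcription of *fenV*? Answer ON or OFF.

ON

Indole is present, so ZorW is inactive.
With no repressor bound, *velW* is transcribed.
So VelW is produced and active.
No repressor is bound and VelW is active, so *temQ* is transcribed.
So TemQ is produced and active.
Ornithine is present, so FubY is inactive.
Autoinducer-2 is absent, so LomZ is inactive.
Required activator LomZ is absent, so *kulQ* is not transcribed.
So KulQ is not produced.
Required activator FubY is absent, so *nolS* is not transcribed.
So NolS is not produced.
With repressor TemQ bound, *cilX* is not transcribed.
So CilX is not produced.
Homoserine is absent, so QuvX is active.
With repressor QuvX bound, *rudT* is not transcribed.
So RudT is not produced.
With no repressor bound, *fenV* is transcribed.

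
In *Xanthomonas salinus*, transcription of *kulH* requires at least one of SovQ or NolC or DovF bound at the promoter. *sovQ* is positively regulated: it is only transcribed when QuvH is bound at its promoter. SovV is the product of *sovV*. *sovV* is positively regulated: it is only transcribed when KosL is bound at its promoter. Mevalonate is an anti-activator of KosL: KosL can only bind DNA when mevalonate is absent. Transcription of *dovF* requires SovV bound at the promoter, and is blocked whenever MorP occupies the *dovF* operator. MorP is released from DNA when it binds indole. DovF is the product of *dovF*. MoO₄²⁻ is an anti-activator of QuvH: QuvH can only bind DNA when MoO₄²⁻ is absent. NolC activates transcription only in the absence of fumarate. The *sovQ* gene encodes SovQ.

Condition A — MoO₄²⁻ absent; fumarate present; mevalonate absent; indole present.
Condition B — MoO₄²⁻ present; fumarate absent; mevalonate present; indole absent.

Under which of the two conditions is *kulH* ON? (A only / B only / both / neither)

both

Condition A:
MoO₄²⁻ is absent, so QuvH is active.
No repressor is bound and QuvH is active, so *sovQ* is transcribed.
So SovQ is produced and active.
Fumarate is present, so NolC is inactive.
Mevalonate is absent, so KosL is active.
No repressor is bound and KosL is active, so *sovV* is transcribed.
So SovV is produced and active.
Indole is present, so MorP is inactive.
No repressor is bound and SovV is active, so *dovF* is transcribed.
So DovF is produced and active.
Activator SovQ is present, so *kulH* is transcribed.
→ *kulH* is ON in A.
Condition B:
MoO₄²⁻ is present, so QuvH is inactive.
Required activator QuvH is absent, so *sovQ* is not transcribed.
So SovQ is not produced.
Fumarate is absent, so NolC is active.
Mevalonate is present, so KosL is inactive.
Required activator KosL is absent, so *sovV* is not transcribed.
So SovV is not produced.
Indole is absent, so MorP is active.
With repressor MorP bound, *dovF* is not transcribed.
So DovF is not produced.
Activator NolC is present, so *kulH* is transcribed.
→ *kulH* is ON in B.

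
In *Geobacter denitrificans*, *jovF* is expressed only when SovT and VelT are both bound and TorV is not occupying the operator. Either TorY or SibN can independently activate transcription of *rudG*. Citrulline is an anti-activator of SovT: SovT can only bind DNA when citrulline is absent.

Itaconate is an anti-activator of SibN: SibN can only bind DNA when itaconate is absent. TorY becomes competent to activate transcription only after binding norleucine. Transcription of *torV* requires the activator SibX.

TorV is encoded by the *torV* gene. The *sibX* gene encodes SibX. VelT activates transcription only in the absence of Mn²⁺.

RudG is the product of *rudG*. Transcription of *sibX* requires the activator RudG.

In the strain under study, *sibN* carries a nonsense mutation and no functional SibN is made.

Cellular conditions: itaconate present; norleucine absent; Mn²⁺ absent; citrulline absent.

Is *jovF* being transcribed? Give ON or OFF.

Citrulline is absent, so SovT is active.
Mn²⁺ is absent, so VelT is active.
Norleucine is absent, so TorY is inactive.
SibN is non-functional in this strain, so it has no effect.
No activator is available at the *rudG* promoter, so *rudG* is not transcribed.
So RudG is not produced.
Required activator RudG is absent, so *sibX* is not transcribed.
So SibX is not produced.
Required activator SibX is absent, so *torV* is not transcribed.
So TorV is not produced.
No repressor is bound and SovT and VelT are active, so *jovF* is transcribed.

ON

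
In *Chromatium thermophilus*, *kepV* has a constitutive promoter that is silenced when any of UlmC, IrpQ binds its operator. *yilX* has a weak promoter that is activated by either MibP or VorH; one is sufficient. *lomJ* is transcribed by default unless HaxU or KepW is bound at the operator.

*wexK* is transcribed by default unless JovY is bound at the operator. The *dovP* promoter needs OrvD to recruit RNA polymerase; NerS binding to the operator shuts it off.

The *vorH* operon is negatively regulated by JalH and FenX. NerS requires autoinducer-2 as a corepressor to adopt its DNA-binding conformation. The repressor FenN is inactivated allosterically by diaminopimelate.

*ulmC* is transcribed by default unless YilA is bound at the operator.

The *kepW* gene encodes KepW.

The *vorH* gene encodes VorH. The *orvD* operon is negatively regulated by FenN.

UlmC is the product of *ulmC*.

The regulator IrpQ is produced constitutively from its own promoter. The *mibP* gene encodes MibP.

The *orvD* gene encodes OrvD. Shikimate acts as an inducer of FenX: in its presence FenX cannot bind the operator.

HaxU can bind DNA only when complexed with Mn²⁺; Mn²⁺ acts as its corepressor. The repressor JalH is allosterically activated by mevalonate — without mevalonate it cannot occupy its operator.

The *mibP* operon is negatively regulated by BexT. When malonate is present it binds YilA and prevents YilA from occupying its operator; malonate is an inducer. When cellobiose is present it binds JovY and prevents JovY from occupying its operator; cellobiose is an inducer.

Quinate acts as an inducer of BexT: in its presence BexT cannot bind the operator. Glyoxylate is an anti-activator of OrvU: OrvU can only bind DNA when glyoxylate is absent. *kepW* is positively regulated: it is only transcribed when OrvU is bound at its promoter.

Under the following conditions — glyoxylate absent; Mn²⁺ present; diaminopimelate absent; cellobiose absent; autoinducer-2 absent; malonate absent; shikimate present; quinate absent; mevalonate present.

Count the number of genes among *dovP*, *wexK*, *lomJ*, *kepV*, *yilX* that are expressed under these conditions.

Diaminopimelate is absent, so FenN is active.
With repressor FenN bound, *orvD* is not transcribed.
So OrvD is not produced.
Autoinducer-2 is absent, so NerS is inactive.
Required activator OrvD is absent, so *dovP* is not transcribed.
→ *dovP* is OFF.
Cellobiose is absent, so JovY is active.
With repressor JovY bound, *wexK* is not transcribed.
→ *wexK* is OFF.
Mn²⁺ is present, so HaxU is active.
Glyoxylate is absent, so OrvU is active.
No repressor is bound and OrvU is active, so *kepW* is transcribed.
So KepW is produced and active.
With repressor HaxU bound, *lomJ* is not transcribed.
→ *lomJ* is OFF.
Malonate is absent, so YilA is active.
With repressor YilA bound, *ulmC* is not transcribed.
So UlmC is not produced.
IrpQ is produced constitutively and is active.
With repressor IrpQ bound, *kepV* is not transcribed.
→ *kepV* is OFF.
Quinate is absent, so BexT is active.
With repressor BexT bound, *mibP* is not transcribed.
So MibP is not produced.
Mevalonate is present, so JalH is active.
Shikimate is present, so FenX is inactive.
With repressor JalH bound, *vorH* is not transcribed.
So VorH is not produced.
No activator is available at the *yilX* promoter, so *yilX* is not transcribed.
→ *yilX* is OFF.
0 of the 5 genes are transcribed.

0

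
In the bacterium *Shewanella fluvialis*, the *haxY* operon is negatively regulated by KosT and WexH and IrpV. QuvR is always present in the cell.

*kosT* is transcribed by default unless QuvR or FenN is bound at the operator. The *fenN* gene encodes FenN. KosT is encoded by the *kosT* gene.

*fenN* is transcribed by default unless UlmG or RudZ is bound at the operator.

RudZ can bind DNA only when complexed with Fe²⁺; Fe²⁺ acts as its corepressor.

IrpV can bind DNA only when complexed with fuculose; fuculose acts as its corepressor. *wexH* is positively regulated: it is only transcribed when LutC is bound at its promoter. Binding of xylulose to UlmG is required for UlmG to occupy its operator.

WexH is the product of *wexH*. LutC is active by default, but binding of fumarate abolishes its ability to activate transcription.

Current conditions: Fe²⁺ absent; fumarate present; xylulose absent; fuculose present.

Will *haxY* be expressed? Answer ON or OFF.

QuvR is produced constitutively and is active.
Xylulose is absent, so UlmG is inactive.
Fe²⁺ is absent, so RudZ is inactive.
With no repressor bound, *fenN* is transcribed.
So FenN is produced and active.
With repressor QuvR bound, *kosT* is not transcribed.
So KosT is not produced.
Fumarate is present, so LutC is inactive.
Required activator LutC is absent, so *wexH* is not transcribed.
So WexH is not produced.
Fuculose is present, so IrpV is active.
With repressor IrpV bound, *haxY* is not transcribed.

OFF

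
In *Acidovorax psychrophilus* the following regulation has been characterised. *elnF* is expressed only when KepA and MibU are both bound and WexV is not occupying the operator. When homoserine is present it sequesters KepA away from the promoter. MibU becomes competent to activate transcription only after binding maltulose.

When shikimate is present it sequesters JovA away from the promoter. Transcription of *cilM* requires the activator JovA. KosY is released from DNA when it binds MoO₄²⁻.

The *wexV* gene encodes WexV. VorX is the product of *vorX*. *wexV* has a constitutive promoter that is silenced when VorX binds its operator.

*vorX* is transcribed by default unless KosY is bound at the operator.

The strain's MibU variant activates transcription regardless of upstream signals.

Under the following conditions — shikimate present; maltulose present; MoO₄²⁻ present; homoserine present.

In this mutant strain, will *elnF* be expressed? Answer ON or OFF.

OFF

Homoserine is present, so KepA is inactive.
MoO₄²⁻ is present, so KosY is inactive.
With no repressor bound, *vorX* is transcribed.
So VorX is produced and active.
With repressor VorX bound, *wexV* is not transcribed.
So WexV is not produced.
MibU is constitutively active in this strain.
Required activator KepA is absent, so *elnF* is not transcribed.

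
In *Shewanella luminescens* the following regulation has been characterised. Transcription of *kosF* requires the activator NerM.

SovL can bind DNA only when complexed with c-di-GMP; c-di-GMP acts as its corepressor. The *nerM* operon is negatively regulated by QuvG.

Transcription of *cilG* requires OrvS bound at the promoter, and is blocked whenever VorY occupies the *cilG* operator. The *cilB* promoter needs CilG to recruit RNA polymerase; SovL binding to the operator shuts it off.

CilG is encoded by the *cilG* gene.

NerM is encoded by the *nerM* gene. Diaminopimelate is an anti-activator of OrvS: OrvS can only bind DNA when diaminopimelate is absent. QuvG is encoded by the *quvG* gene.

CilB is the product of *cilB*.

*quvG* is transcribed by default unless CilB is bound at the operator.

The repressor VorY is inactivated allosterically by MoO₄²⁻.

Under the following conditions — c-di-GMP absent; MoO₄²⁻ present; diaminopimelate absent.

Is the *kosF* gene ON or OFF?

ON

Diaminopimelate is absent, so OrvS is active.
MoO₄²⁻ is present, so VorY is inactive.
No repressor is bound and OrvS is active, so *cilG* is transcribed.
So CilG is produced and active.
c-di-GMP is absent, so SovL is inactive.
No repressor is bound and CilG is active, so *cilB* is transcribed.
So CilB is produced and active.
With repressor CilB bound, *quvG* is not transcribed.
So QuvG is not produced.
With no repressor bound, *nerM* is transcribed.
So NerM is produced and active.
No repressor is bound and NerM is active, so *kosF* is transcribed.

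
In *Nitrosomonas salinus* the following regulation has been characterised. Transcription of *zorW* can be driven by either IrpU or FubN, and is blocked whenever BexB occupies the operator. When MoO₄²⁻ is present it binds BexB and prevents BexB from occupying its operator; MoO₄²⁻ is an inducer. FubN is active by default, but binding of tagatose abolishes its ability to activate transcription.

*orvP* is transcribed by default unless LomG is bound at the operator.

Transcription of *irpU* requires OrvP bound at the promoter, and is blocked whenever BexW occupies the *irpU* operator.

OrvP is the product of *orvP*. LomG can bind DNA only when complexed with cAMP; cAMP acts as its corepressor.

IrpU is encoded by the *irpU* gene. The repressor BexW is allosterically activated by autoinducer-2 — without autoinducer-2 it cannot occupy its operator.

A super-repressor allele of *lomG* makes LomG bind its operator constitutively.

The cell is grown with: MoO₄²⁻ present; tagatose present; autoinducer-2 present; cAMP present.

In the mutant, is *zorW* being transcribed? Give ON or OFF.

OFF

LomG is constitutively active in this strain.
With repressor LomG bound, *orvP* is not transcribed.
So OrvP is not produced.
Autoinducer-2 is present, so BexW is active.
With repressor BexW bound, *irpU* is not transcribed.
So IrpU is not produced.
Tagatose is present, so FubN is inactive.
MoO₄²⁻ is present, so BexB is inactive.
No activator is available at the *zorW* promoter, so *zorW* is not transcribed.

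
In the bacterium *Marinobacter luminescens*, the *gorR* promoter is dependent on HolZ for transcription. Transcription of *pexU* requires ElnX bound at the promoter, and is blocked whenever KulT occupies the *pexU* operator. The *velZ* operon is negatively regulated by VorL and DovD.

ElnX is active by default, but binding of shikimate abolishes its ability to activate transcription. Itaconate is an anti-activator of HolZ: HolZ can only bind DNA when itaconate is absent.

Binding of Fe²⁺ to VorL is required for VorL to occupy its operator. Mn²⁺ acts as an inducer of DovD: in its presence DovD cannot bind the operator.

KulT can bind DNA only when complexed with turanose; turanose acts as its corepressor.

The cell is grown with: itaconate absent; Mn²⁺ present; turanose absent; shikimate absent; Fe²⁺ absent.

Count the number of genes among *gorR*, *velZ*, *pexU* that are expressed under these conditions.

Itaconate is absent, so HolZ is active.
No repressor is bound and HolZ is active, so *gorR* is transcribed.
→ *gorR* is ON.
Fe²⁺ is absent, so VorL is inactive.
Mn²⁺ is present, so DovD is inactive.
With no repressor bound, *velZ* is transcribed.
→ *velZ* is ON.
Shikimate is absent, so ElnX is active.
Turanose is absent, so KulT is inactive.
No repressor is bound and ElnX is active, so *pexU* is transcribed.
→ *pexU* is ON.
3 of the 3 genes are transcribed.

3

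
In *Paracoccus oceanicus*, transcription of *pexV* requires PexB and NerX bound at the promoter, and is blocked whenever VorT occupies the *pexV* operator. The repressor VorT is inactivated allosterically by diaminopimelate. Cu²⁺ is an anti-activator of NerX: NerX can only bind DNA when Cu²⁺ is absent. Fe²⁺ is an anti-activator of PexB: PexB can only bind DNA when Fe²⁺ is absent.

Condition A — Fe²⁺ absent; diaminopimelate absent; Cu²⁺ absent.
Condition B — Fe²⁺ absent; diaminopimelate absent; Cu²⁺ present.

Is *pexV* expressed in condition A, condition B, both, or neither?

Condition A:
Fe²⁺ is absent, so PexB is active.
Diaminopimelate is absent, so VorT is active.
Cu²⁺ is absent, so NerX is active.
With repressor VorT bound, *pexV* is not transcribed.
→ *pexV* is OFF in A.
Condition B:
Fe²⁺ is absent, so PexB is active.
Diaminopimelate is absent, so VorT is active.
Cu²⁺ is present, so NerX is inactive.
With repressor VorT bound, *pexV* is not transcribed.
→ *pexV* is OFF in B.

neither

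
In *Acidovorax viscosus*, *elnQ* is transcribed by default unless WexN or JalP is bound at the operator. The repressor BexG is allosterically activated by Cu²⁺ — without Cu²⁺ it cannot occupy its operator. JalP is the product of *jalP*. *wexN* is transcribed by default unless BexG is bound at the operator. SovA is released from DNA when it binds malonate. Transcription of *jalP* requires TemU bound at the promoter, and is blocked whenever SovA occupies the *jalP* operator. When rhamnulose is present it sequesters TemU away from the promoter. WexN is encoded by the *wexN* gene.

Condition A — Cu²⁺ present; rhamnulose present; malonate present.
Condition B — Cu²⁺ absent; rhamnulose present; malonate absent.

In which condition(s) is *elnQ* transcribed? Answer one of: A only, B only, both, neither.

A only

Condition A:
Cu²⁺ is present, so BexG is active.
With repressor BexG bound, *wexN* is not transcribed.
So WexN is not produced.
Rhamnulose is present, so TemU is inactive.
Malonate is present, so SovA is inactive.
Required activator TemU is absent, so *jalP* is not transcribed.
So JalP is not produced.
With no repressor bound, *elnQ* is transcribed.
→ *elnQ* is ON in A.
Condition B:
Cu²⁺ is absent, so BexG is inactive.
With no repressor bound, *wexN* is transcribed.
So WexN is produced and active.
Rhamnulose is present, so TemU is inactive.
Malonate is absent, so SovA is active.
With repressor SovA bound, *jalP* is not transcribed.
So JalP is not produced.
With repressor WexN bound, *elnQ* is not transcribed.
→ *elnQ* is OFF in B.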